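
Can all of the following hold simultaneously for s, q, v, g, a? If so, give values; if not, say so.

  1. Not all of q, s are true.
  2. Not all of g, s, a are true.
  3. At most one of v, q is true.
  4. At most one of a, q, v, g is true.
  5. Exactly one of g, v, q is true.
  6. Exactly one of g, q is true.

s = True, q = False, v = False, g = True, a = False

  (1) {q, s}: 1/2 true — not all ✓
  (2) {g, s, a}: 2/3 true — not all ✓
  (3) {v, q}: 0 true — at most one ✓
  (4) {a, q, v, g}: 1 true — at most one ✓
  (5) {g, v, q}: 1 true — exactly one ✓
  (6) {g, q}: 1 true — exactly one ✓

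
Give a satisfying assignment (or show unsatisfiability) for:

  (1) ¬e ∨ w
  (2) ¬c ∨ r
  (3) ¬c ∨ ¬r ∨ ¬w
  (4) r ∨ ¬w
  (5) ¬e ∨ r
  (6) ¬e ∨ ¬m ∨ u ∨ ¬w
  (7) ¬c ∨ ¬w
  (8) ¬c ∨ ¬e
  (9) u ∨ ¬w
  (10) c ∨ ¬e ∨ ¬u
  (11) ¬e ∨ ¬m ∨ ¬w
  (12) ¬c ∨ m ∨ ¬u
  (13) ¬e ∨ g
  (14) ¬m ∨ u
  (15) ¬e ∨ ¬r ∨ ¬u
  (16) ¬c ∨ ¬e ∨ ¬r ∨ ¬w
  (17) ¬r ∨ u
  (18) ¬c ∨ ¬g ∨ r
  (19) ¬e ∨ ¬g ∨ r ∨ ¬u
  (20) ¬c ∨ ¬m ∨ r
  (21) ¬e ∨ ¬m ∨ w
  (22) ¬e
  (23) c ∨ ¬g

g=F, c=F, e=F, u=T, r=T, m=T, w=T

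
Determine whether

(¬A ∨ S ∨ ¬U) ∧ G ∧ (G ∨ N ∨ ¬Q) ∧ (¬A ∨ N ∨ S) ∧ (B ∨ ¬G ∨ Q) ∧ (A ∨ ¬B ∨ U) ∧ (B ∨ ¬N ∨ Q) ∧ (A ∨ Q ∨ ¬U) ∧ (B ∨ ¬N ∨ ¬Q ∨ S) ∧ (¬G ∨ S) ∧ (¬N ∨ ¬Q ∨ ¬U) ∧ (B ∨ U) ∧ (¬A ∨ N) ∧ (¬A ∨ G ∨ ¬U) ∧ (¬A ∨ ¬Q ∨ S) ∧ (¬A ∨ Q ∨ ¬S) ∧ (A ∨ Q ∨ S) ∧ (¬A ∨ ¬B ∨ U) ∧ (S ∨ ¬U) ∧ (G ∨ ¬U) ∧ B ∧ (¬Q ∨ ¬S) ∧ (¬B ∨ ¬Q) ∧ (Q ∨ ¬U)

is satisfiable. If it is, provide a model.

Case G = True:
  (¬G ∨ S) forces S = True.
  (B) forces B = True.
  (¬Q ∨ ¬S) forces Q = False.
  (¬A ∨ Q ∨ ¬S) forces A = False.
  (A ∨ ¬B ∨ U) forces U = True.
  Clause (A ∨ Q ∨ ¬U) is falsified — contradiction.
Case G = False:
  Clause (G) is falsified — contradiction.
Both cases fail, so the formula is unsatisfiable.

Unsatisfiable — no assignment works.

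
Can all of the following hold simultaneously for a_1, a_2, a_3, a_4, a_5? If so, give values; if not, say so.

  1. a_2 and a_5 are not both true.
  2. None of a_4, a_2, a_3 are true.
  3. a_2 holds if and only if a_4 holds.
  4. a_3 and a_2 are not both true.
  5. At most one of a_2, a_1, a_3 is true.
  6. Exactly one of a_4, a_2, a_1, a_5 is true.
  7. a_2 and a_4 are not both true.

a_1 = True; a_2 = False; a_3 = False; a_4 = False; a_5 = False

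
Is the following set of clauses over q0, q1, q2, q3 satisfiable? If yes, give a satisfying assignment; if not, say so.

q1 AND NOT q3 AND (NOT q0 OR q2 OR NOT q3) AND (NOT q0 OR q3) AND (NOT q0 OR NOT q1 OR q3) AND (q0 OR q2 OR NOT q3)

q0: False; q1: True; q2: True; q3: False

Unit clause (q1) forces q1 = True.
Unit clause (NOT q3) forces q3 = False.
In (NOT q0 OR q3) only NOT q0 is left, so q0 = False.
Set q2 = True.
Check each clause:
  (q1): q1 holds.
  (NOT q3): NOT q3 holds.
  (NOT q0 OR q2 OR NOT q3): NOT q0 holds.
  (NOT q0 OR q3): NOT q0 holds.
  (NOT q0 OR NOT q1 OR q3): NOT q0 holds.
  (q0 OR q2 OR NOT q3): q2 holds.
All clauses satisfied.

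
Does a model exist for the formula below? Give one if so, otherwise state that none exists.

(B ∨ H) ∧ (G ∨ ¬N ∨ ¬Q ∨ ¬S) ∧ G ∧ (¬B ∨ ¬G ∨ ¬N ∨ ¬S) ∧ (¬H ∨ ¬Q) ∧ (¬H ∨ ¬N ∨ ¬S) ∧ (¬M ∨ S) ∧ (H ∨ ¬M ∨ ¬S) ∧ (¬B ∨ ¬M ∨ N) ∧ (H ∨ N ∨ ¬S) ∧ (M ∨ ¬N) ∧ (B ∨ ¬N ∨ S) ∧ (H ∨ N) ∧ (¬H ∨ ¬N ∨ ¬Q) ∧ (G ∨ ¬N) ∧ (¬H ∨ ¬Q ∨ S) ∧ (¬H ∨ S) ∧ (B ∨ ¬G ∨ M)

N: False; M: True; H: True; G: True; B: False; S: True; Q: False

Unit clause (G) forces G = True.
Set N = False.
  then (H ∨ N) forces H = True.
  then (¬H ∨ S) forces S = True.
  then (¬H ∨ ¬Q) forces Q = False.
Set M = True.
  then (¬B ∨ ¬M ∨ N) forces B = False.
All clauses satisfied.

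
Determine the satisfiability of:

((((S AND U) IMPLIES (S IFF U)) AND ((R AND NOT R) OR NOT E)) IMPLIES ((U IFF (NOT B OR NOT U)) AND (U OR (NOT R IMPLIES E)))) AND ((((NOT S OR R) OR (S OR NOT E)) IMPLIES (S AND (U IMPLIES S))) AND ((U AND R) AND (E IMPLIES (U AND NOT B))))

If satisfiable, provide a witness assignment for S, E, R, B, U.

S = True, E = False, R = True, B = False, U = True

  (((S AND U) IMPLIES (S IFF U)) AND ((R AND NOT R) OR NOT E)) IMPLIES ((U IFF (NOT B OR NOT U)) AND (U OR (NOT R IMPLIES E))) = True
    ((S AND U) IMPLIES (S IFF U)) AND ((R AND NOT R) OR NOT E) = True
      (S AND U) IMPLIES (S IFF U) = True
        S AND U = True
        S IFF U = True
      (R AND NOT R) OR NOT E = True
        R AND NOT R = False
          NOT R = False
        NOT E = True
    (U IFF (NOT B OR NOT U)) AND (U OR (NOT R IMPLIES E)) = True
      U IFF (NOT B OR NOT U) = True
        NOT B OR NOT U = True
          NOT B = True
          NOT U = False
      U OR (NOT R IMPLIES E) = True
        NOT R IMPLIES E = True
          NOT R = False
  (((NOT S OR R) OR (S OR NOT E)) IMPLIES (S AND (U IMPLIES S))) AND ((U AND R) AND (E IMPLIES (U AND NOT B))) = True
    ((NOT S OR R) OR (S OR NOT E)) IMPLIES (S AND (U IMPLIES S)) = True
      (NOT S OR R) OR (S OR NOT E) = True
        NOT S OR R = True
          NOT S = False
        S OR NOT E = True
          NOT E = True
      S AND (U IMPLIES S) = True
        U IMPLIES S = True
    (U AND R) AND (E IMPLIES (U AND NOT B)) = True
      U AND R = True
      E IMPLIES (U AND NOT B) = True
        U AND NOT B = True
          NOT B = True
Both conjuncts True, so the formula holds.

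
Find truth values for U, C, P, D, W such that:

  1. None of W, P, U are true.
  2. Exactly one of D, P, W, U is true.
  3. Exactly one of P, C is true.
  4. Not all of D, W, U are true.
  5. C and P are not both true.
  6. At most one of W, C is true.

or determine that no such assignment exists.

U = False, C = True, P = False, D = True, W = False

  (1) {W, P, U}: 0 true — none ✓
  (2) {D, P, W, U}: 1 true — exactly one ✓
  (3) {P, C}: 1 true — exactly one ✓
  (4) {D, W, U}: 1/3 true — not all ✓
  (5) C=T, P=F — not both ✓
  (6) {W, C}: 1 true — at most one ✓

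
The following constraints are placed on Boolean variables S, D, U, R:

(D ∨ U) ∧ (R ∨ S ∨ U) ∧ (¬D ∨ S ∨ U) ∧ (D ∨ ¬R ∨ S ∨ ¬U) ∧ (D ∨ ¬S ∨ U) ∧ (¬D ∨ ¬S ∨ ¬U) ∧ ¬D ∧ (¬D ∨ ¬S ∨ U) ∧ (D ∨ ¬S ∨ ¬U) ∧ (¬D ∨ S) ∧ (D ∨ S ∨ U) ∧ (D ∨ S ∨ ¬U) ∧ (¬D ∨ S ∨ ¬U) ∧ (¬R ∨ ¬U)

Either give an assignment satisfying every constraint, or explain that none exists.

UNSATISFIABLE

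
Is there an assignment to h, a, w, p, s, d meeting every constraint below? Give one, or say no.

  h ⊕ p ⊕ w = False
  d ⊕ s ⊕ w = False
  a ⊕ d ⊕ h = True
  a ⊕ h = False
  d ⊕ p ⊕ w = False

h = True; a = True; w = False; p = True; s = True; d = True

h ⊕ p ⊕ w = T ⊕ T ⊕ F = False ✓
d ⊕ s ⊕ w = T ⊕ T ⊕ F = False ✓
a ⊕ d ⊕ h = T ⊕ T ⊕ T = True ✓
a ⊕ h = T ⊕ T = False ✓
d ⊕ p ⊕ w = T ⊕ T ⊕ F = False ✓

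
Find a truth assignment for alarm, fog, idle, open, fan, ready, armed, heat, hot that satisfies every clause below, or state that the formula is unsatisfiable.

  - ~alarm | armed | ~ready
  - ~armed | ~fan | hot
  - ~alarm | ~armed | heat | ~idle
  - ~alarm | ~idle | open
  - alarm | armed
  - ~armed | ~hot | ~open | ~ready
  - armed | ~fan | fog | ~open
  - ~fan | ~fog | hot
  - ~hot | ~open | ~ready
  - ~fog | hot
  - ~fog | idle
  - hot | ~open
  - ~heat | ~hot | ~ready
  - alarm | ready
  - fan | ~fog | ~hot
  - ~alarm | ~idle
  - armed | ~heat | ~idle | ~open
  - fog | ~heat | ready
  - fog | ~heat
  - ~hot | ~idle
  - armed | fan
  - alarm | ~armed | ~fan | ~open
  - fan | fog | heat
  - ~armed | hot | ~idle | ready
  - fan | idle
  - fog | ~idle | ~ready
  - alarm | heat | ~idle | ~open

alarm = True, fog = False, idle = False, open = False, fan = True, ready = False, armed = False, heat = False, hot = True

Set alarm = True.
  then (~alarm | ~idle) forces idle = False.
  then (fan | idle) forces fan = True.
  then (~fog | idle) forces fog = False.
  then (fog | ~heat) forces heat = False.
Set open = False.
Set ready = False.
Set armed = False.
Set hot = True.
All clauses satisfied.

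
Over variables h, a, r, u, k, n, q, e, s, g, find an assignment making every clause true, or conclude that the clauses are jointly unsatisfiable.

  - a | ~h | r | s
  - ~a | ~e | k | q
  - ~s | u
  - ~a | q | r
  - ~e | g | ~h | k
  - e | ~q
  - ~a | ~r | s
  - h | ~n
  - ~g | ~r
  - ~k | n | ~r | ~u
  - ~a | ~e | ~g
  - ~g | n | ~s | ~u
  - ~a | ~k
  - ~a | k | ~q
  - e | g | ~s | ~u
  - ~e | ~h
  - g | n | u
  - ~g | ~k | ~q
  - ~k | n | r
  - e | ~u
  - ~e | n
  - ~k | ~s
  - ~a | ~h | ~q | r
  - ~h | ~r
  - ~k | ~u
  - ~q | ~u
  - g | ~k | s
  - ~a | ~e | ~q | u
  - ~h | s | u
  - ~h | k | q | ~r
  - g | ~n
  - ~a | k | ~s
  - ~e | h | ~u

h=F; a=F; r=F; u=F; k=F; n=F; q=F; e=F; s=F; g=T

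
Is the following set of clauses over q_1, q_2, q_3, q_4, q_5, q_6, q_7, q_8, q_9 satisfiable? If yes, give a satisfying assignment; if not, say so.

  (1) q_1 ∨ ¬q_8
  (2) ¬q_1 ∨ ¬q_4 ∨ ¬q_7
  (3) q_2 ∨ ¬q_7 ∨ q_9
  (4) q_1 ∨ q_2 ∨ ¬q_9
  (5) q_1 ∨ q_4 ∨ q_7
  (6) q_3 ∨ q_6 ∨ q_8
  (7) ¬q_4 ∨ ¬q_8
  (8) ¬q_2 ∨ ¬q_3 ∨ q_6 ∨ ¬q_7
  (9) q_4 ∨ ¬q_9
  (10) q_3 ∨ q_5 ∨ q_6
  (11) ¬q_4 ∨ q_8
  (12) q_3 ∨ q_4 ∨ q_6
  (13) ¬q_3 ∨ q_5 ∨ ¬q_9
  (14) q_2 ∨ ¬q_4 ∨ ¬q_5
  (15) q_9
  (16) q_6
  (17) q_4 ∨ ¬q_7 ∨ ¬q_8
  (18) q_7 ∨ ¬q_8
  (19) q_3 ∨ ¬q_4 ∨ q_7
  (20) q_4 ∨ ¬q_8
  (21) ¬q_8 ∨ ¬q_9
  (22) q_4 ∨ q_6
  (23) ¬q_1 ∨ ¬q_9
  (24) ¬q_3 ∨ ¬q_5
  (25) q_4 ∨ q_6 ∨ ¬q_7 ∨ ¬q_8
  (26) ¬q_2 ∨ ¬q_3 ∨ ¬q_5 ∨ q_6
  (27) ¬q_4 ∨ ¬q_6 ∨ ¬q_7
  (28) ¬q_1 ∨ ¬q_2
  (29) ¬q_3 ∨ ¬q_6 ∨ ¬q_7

The formula is unsatisfiable.

Case q_4 = True:
  (¬q_4 ∨ ¬q_8) forces q_8 = False.
  Clause (¬q_4 ∨ q_8) is falsified — contradiction.
Case q_4 = False:
  (q_4 ∨ ¬q_9) forces q_9 = False.
  Clause (q_9) is falsified — contradiction.
Both cases fail, so the formula is unsatisfiable.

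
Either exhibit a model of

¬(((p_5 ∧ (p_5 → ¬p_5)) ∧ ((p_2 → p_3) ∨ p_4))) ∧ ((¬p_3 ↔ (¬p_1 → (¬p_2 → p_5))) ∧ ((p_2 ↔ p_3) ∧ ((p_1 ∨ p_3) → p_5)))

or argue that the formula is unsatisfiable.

p_1 = False; p_2 = False; p_3 = False; p_4 = False; p_5 = True

  ¬(((p_5 ∧ (p_5 → ¬p_5)) ∧ ((p_2 → p_3) ∨ p_4))) = True
    (p_5 ∧ (p_5 → ¬p_5)) ∧ ((p_2 → p_3) ∨ p_4) = False
      p_5 ∧ (p_5 → ¬p_5) = False
        p_5 → ¬p_5 = False
          ¬p_5 = False
      (p_2 → p_3) ∨ p_4 = True
        p_2 → p_3 = True
  (¬p_3 ↔ (¬p_1 → (¬p_2 → p_5))) ∧ ((p_2 ↔ p_3) ∧ ((p_1 ∨ p_3) → p_5)) = True
    ¬p_3 ↔ (¬p_1 → (¬p_2 → p_5)) = True
      ¬p_3 = True
      ¬p_1 → (¬p_2 → p_5) = True
        ¬p_1 = True
        ¬p_2 → p_5 = True
          ¬p_2 = True
    (p_2 ↔ p_3) ∧ ((p_1 ∨ p_3) → p_5) = True
      p_2 ↔ p_3 = True
      (p_1 ∨ p_3) → p_5 = True
        p_1 ∨ p_3 = False
Both conjuncts True, so the formula holds.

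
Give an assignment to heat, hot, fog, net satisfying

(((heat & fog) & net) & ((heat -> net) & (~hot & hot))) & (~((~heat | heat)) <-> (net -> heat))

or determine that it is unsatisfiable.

Case heat = True: the conjunct ~((~heat | heat)) <-> (net -> heat) becomes ~True <-> (net -> True) = False.
Case heat = False: the conjunct heat is False.
Both cases fail — unsatisfiable.

No satisfying assignment exists.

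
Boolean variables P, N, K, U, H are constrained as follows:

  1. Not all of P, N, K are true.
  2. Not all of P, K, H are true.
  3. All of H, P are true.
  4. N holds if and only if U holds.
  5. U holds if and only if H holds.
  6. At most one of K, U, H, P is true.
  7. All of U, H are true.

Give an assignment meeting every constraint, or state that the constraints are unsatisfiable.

UNSATISFIABLE

Case P = True:
  (3) forces H = True.
  Constraint (6) is violated (H=T, P=T) — contradiction.
Case P = False:
  Constraint (3) is violated (P=F) — contradiction.
Both cases fail — unsatisfiable.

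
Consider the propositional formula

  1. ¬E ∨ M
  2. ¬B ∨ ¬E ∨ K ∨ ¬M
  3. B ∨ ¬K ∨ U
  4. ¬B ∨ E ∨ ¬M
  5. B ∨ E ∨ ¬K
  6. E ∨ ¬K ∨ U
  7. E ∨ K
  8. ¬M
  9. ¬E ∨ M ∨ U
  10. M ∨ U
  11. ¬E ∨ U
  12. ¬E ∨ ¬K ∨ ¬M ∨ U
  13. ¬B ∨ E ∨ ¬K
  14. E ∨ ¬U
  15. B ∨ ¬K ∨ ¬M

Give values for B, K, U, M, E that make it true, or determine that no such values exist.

No satisfying assignment exists.

Case U = True:
  (¬M) forces M = False.
  (¬E ∨ M) forces E = False.
  Clause (E ∨ ¬U) is falsified — contradiction.
Case U = False:
  (¬M) forces M = False.
  Clause (M ∨ U) is falsified — contradiction.
Both cases fail, so the formula is unsatisfiable.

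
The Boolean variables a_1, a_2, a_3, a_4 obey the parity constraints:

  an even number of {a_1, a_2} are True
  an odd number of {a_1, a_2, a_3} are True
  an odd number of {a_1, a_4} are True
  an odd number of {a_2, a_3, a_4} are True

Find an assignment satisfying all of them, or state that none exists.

The formula is unsatisfiable.

Adding constraints 2, 3, 4 mod 2: every variable appears an even number of times on the left, so the left side is 0.
But the right sides sum to 1 (mod 2). 0 ≠ 1 — the system is inconsistent.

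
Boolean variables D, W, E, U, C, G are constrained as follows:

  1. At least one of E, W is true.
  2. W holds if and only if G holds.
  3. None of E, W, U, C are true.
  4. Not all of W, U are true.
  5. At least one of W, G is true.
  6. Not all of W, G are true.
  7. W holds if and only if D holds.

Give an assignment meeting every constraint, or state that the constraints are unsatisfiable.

UNSATISFIABLE

Case W = True:
  Constraint (3) is violated (W=T) — contradiction.
Case W = False:
  (1) with W=F forces E = True.
  Constraint (3) is violated (E=T) — contradiction.
Both cases fail — unsatisfiable.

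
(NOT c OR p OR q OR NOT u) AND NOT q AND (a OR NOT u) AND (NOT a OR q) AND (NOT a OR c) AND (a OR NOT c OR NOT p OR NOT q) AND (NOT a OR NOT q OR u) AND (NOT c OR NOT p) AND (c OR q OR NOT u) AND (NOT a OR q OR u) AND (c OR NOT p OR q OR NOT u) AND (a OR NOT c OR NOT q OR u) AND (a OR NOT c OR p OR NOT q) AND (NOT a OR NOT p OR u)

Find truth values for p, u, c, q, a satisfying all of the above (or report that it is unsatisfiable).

p: True, u: False, c: False, q: False, a: False

Unit clause (NOT q) forces q = False.
In (NOT a OR q) only NOT a is left, so a = False.
In (a OR NOT u) only NOT u is left, so u = False.
Set p = True.
  then (NOT c OR NOT p) forces c = False.
All clauses satisfied.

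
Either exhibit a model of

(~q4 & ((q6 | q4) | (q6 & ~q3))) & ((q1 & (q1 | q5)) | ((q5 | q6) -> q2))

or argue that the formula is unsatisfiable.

q1 = False, q2 = True, q3 = False, q4 = False, q5 = False, q6 = True

  ~q4 & ((q6 | q4) | (q6 & ~q3)) = True
    ~q4 = True
    (q6 | q4) | (q6 & ~q3) = True
      q6 | q4 = True
      q6 & ~q3 = True
        ~q3 = True
  (q1 & (q1 | q5)) | ((q5 | q6) -> q2) = True
    q1 & (q1 | q5) = False
      q1 | q5 = False
    (q5 | q6) -> q2 = True
      q5 | q6 = True
Both conjuncts True, so the formula holds.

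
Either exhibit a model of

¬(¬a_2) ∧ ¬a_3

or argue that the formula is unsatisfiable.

a_2 = True, a_3 = False

  ¬(¬a_2) = True
    ¬a_2 = False
  ¬a_3 = True
Both conjuncts True, so the formula holds.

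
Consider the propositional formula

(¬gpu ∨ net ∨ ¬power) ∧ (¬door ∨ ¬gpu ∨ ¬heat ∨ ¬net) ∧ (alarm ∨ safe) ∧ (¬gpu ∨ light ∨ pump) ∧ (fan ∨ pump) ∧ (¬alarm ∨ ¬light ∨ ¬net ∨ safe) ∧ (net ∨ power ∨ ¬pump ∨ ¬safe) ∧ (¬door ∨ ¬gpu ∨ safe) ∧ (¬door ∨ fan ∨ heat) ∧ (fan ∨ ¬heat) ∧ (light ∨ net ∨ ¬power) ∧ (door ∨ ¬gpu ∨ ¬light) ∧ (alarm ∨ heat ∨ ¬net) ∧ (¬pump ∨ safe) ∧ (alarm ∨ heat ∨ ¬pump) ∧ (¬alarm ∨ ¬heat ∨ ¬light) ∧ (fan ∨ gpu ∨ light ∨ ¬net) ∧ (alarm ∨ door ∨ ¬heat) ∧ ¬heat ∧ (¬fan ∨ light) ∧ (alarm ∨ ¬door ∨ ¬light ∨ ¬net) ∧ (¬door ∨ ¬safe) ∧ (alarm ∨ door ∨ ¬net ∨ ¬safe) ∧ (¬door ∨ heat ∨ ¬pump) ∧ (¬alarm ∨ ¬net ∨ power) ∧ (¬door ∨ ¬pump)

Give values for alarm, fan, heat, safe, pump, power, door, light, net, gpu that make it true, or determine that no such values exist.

Unit clause (¬heat) forces heat = False.
Set alarm = True.
Set fan = True.
  then (¬fan ∨ light) forces light = True.
Set safe = True.
  then (¬door ∨ ¬safe) forces door = False.
  then (door ∨ ¬gpu ∨ ¬light) forces gpu = False.
Set pump = False.
Set power = False.
  then (¬alarm ∨ ¬net ∨ power) forces net = False.
All clauses satisfied.

alarm=T; fan=T; heat=F; safe=T; pump=F; power=F; door=F; light=T; net=F; gpu=F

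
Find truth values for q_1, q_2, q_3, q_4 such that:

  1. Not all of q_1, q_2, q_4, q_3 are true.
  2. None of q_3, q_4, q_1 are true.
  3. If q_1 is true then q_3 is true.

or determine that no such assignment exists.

q_1=F; q_2=T; q_3=F; q_4=F

  (1) {q_1, q_2, q_4, q_3}: 1/4 true — not all ✓
  (2) {q_3, q_4, q_1}: 0 true — none ✓
  (3) q_1=F ⇒ q_3: vacuous ✓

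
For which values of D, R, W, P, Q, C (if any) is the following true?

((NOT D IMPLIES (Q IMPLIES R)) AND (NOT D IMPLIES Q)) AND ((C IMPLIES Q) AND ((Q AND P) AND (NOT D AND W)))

D = False, R = True, W = True, P = True, Q = True, C = False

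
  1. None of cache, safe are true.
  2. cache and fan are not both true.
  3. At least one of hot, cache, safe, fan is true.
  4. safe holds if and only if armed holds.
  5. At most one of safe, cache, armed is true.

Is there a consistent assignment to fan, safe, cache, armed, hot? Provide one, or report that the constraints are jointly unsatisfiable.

fan=F; safe=F; cache=F; armed=F; hot=T

  (1) {cache, safe}: 0 true — none ✓
  (2) cache=F, fan=F — not both ✓
  (3) {hot, cache, safe, fan}: 1 true — at least one ✓
  (4) safe=F, armed=F — same ✓
  (5) {safe, cache, armed}: 0 true — at most one ✓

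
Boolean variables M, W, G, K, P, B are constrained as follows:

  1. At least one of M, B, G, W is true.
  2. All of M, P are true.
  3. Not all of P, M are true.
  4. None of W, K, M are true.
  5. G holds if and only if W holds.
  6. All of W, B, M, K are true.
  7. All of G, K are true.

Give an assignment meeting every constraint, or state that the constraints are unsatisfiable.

No satisfying assignment exists.

Case M = True:
  Constraint (4) is violated (M=T) — contradiction.
Case M = False:
  Constraint (2) is violated (M=F) — contradiction.
Both cases fail — unsatisfiable.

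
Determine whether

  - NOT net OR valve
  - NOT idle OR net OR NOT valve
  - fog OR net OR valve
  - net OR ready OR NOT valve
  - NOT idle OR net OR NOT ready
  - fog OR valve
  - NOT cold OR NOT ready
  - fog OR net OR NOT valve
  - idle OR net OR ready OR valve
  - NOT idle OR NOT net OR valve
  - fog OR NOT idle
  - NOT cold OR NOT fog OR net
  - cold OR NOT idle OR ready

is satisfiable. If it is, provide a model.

idle = False; fog = True; valve = True; net = False; cold = False; ready = True

Set idle = False.
Set fog = True.
Set valve = True.
Set net = False.
  then (net OR ready OR NOT valve) forces ready = True.
  then (NOT cold OR NOT ready) forces cold = False.
All clauses satisfied.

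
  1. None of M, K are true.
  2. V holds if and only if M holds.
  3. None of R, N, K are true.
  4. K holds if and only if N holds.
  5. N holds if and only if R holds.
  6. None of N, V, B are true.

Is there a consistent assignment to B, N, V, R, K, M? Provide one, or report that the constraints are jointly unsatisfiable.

B: False, N: False, V: False, R: False, K: False, M: False

  (1) {M, K}: 0 true — none ✓
  (2) V=F, M=F — same ✓
  (3) {R, N, K}: 0 true — none ✓
  (4) K=F, N=F — same ✓
  (5) N=F, R=F — same ✓
  (6) {N, V, B}: 0 true — none ✓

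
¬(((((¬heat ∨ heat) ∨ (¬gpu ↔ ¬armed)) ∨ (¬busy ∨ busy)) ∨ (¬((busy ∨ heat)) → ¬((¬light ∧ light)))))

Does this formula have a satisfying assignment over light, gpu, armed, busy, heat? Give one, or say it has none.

Case light = True: the formula becomes ¬(((((¬heat ∨ heat) ∨ (¬gpu ↔ ¬armed)) ∨ (¬busy ∨ busy)) ∨ True)) = False.
Case light = False: the formula becomes ¬(((((¬heat ∨ heat) ∨ (¬gpu ↔ ¬armed)) ∨ (¬busy ∨ busy)) ∨ True)) = False.
Both cases fail — unsatisfiable.

No satisfying assignment exists.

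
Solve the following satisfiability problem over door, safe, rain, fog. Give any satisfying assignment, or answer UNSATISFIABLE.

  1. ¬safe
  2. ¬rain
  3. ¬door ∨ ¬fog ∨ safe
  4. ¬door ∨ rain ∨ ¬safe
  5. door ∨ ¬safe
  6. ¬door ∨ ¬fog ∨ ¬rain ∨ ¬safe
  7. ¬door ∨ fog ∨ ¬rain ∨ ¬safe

door = False; safe = False; rain = False; fog = False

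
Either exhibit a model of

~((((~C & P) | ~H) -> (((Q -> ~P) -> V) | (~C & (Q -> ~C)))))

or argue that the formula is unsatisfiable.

P=F; Q=T; C=T; H=F; V=F

  ~((((~C & P) | ~H) -> (((Q -> ~P) -> V) | (~C & (Q -> ~C))))) = True
    ((~C & P) | ~H) -> (((Q -> ~P) -> V) | (~C & (Q -> ~C))) = False
      (~C & P) | ~H = True
        ~C & P = False
          ~C = False
        ~H = True
      ((Q -> ~P) -> V) | (~C & (Q -> ~C)) = False
        (Q -> ~P) -> V = False
          Q -> ~P = True
            ~P = True
        ~C & (Q -> ~C) = False
          ~C = False
          Q -> ~C = False
            ~C = False
The formula evaluates to True.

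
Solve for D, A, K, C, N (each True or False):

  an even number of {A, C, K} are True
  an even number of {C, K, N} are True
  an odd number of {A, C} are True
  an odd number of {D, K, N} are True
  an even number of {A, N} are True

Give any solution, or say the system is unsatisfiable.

D = False, A = False, K = True, C = True, N = False

{A, C, K}: 2 true → even ✓
{C, K, N}: 2 true → even ✓
{A, C}: 1 true → odd ✓
{D, K, N}: 1 true → odd ✓
{A, N}: 0 true → even ✓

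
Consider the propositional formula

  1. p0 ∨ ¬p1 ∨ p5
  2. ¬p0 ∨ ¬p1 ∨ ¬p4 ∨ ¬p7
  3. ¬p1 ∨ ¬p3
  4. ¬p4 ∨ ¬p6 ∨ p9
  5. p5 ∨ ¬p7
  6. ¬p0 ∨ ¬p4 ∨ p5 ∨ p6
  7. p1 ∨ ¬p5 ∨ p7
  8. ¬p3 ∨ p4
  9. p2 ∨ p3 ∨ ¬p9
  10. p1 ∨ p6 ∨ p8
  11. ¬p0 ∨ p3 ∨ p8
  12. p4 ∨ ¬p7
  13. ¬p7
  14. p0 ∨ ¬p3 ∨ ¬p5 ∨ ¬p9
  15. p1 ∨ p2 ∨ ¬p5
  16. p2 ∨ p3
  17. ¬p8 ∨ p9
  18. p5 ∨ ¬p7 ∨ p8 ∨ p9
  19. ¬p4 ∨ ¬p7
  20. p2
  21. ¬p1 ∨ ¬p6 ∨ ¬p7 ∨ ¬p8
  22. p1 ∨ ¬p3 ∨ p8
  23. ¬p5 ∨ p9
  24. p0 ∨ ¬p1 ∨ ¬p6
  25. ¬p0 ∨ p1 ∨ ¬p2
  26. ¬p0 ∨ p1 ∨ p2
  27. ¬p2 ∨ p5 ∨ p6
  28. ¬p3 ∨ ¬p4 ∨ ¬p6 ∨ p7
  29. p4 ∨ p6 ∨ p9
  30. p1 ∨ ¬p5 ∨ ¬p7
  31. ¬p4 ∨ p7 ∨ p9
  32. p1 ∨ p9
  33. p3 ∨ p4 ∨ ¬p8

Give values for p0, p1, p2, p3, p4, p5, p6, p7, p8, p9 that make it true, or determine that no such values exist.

Unit clause (¬p7) forces p7 = False.
Unit clause (p2) forces p2 = True.
Set p0 = True.
  then (¬p0 ∨ p1 ∨ ¬p2) forces p1 = True.
  then (¬p1 ∨ ¬p3) forces p3 = False.
  then (¬p0 ∨ p3 ∨ p8) forces p8 = True.
  then (¬p8 ∨ p9) forces p9 = True.
  then (p3 ∨ p4 ∨ ¬p8) forces p4 = True.
Set p5 = True.
Set p6 = True.
All clauses satisfied.

p0=T, p1=T, p2=T, p3=F, p4=T, p5=T, p6=T, p7=F, p8=T, p9=T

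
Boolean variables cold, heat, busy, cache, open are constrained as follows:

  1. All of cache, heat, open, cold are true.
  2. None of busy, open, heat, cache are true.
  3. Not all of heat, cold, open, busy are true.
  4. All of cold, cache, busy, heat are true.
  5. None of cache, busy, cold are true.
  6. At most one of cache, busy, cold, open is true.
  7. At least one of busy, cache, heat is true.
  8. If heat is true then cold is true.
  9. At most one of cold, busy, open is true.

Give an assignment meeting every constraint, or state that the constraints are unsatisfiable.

Case cold = True:
  Constraint (5) is violated (cold=T) — contradiction.
Case cold = False:
  Constraint (1) is violated (cold=F) — contradiction.
Both cases fail — unsatisfiable.

Unsatisfiable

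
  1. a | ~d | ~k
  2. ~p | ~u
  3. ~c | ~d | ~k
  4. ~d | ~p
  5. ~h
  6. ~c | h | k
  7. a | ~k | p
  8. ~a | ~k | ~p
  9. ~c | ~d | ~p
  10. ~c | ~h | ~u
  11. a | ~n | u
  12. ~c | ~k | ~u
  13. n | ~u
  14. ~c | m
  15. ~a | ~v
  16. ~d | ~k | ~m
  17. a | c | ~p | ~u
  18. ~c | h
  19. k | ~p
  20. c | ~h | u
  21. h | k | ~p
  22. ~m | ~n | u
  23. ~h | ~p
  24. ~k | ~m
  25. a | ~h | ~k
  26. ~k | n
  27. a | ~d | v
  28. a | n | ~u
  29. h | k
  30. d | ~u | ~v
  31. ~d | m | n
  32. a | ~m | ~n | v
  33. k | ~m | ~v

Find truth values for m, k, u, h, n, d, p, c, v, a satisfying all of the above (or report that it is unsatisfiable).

m = False, k = True, u = True, h = False, n = True, d = False, p = False, c = False, v = False, a = True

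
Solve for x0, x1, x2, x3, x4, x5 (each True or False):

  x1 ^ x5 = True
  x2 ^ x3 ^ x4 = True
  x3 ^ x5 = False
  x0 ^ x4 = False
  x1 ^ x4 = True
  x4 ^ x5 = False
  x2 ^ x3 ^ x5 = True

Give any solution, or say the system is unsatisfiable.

x0: True, x1: False, x2: True, x3: True, x4: True, x5: True

x1 ^ x5 = F ^ T = True ✓
x2 ^ x3 ^ x4 = T ^ T ^ T = True ✓
x3 ^ x5 = T ^ T = False ✓
x0 ^ x4 = T ^ T = False ✓
x1 ^ x4 = F ^ T = True ✓
x4 ^ x5 = T ^ T = False ✓
x2 ^ x3 ^ x5 = T ^ T ^ T = True ✓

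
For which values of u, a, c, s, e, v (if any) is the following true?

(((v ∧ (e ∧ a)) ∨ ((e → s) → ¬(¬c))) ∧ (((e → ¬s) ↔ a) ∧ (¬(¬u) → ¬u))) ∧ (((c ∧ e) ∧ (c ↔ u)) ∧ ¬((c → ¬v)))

Unsatisfiable

Case c = True: the formula simplifies to (((e → ¬s) ↔ a) ∧ (¬(¬u) → ¬u)) ∧ ((e ∧ u) ∧ ¬(¬v)).
  u = True: the conjunct ¬(¬u) → ¬u becomes ¬False → ¬True = False.
  u = False: the conjunct u is False.
Case c = False: the conjunct c is False.
Both cases fail — unsatisfiable.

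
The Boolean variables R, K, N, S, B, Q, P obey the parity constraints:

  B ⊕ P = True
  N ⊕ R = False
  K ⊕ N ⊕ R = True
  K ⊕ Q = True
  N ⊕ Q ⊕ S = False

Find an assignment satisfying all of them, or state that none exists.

R: True; K: True; N: True; S: True; B: True; Q: False; P: False

B ⊕ P = T ⊕ F = True ✓
N ⊕ R = T ⊕ T = False ✓
K ⊕ N ⊕ R = T ⊕ T ⊕ T = True ✓
K ⊕ Q = T ⊕ F = True ✓
N ⊕ Q ⊕ S = T ⊕ F ⊕ T = False ✓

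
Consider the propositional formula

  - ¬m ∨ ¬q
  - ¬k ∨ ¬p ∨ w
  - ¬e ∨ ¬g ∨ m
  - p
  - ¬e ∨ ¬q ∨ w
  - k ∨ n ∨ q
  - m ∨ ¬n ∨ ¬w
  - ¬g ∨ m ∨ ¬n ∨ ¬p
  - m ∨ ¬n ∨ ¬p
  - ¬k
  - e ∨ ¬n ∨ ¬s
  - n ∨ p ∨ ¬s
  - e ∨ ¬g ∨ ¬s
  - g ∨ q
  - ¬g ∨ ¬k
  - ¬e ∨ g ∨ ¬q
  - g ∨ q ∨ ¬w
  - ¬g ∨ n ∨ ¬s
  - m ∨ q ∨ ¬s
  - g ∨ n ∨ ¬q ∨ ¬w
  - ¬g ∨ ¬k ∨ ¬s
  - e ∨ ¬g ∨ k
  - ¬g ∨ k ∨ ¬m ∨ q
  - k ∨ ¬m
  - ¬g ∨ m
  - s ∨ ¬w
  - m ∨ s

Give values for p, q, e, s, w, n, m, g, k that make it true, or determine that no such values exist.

p: True, q: True, e: False, s: True, w: False, n: False, m: False, g: False, k: False

Unit clause (p) forces p = True.
Unit clause (¬k) forces k = False.
In (k ∨ ¬m) only ¬m is left, so m = False.
In (¬g ∨ m) only ¬g is left, so g = False.
In (m ∨ s) only s is left, so s = True.
In (m ∨ ¬n ∨ ¬p) only ¬n is left, so n = False.
In (g ∨ q) only q is left, so q = True.
In (¬e ∨ g ∨ ¬q) only ¬e is left, so e = False.
In (g ∨ n ∨ ¬q ∨ ¬w) only ¬w is left, so w = False.
All clauses satisfied.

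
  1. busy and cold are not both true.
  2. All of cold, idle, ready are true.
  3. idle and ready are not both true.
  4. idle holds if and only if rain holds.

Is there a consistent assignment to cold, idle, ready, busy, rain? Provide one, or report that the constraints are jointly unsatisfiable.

Case ready = True:
  (2) forces cold = True.
  (1) with cold=T forces busy = False.
  (2) forces idle = True.
  Constraint (3) is violated (idle=T, ready=T) — contradiction.
Case ready = False:
  Constraint (2) is violated (ready=F) — contradiction.
Both cases fail — unsatisfiable.

No satisfying assignment exists.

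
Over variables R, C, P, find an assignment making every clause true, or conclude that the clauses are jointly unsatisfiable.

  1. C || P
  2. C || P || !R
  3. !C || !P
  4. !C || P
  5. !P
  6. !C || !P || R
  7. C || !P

Case P = True:
  Clause (!P) is falsified — contradiction.
Case P = False:
  (C || P) forces C = True.
  Clause (!C || P) is falsified — contradiction.
Both cases fail, so the formula is unsatisfiable.

No satisfying assignment exists.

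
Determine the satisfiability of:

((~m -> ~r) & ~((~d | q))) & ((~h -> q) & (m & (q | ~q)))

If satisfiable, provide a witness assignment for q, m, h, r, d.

q = False; m = True; h = True; r = False; d = True

  (~m -> ~r) & ~((~d | q)) = True
    ~m -> ~r = True
      ~m = False
      ~r = True
    ~((~d | q)) = True
      ~d | q = False
        ~d = False
  (~h -> q) & (m & (q | ~q)) = True
    ~h -> q = True
      ~h = False
    m & (q | ~q) = True
      q | ~q = True
        ~q = True
Both conjuncts True, so the formula holds.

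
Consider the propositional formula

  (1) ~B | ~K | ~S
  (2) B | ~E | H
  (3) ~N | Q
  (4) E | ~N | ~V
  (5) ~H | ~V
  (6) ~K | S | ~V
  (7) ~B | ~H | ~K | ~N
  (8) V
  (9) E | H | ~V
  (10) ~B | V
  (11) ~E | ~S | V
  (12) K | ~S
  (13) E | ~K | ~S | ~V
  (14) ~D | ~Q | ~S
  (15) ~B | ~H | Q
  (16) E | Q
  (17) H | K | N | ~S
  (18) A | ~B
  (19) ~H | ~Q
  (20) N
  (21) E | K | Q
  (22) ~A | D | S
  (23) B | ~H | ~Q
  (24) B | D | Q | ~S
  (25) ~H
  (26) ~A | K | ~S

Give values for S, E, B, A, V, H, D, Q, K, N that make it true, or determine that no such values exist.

Unit clause (V) forces V = True.
Unit clause (N) forces N = True.
Unit clause (~H) forces H = False.
In (~N | Q) only Q is left, so Q = True.
In (E | ~N | ~V) only E is left, so E = True.
In (B | ~E | H) only B is left, so B = True.
In (A | ~B) only A is left, so A = True.
Try S = True:
  (~B | ~K | ~S) forces K = False.
  clause (K | ~S) is falsified — backtrack.
So S = False.
  then (~K | S | ~V) forces K = False.
  then (~A | D | S) forces D = True.
All clauses satisfied.

S = False, E = True, B = True, A = True, V = True, H = False, D = True, Q = True, K = False, N = True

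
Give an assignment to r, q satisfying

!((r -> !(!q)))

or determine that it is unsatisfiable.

r = True, q = False

  !((r -> !(!q))) = True
    r -> !(!q) = False
      !(!q) = False
        !q = True
The formula evaluates to True.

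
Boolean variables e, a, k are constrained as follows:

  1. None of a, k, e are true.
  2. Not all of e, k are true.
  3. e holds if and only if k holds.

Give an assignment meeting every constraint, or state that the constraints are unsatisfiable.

e = False, a = False, k = False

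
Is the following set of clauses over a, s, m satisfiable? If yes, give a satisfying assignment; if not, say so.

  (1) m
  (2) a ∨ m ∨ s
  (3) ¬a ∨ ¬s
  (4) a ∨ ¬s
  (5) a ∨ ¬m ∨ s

Unit clause (m) forces m = True.
Try a = False:
  (a ∨ ¬s) forces s = False.
  clause (a ∨ ¬m ∨ s) is falsified — backtrack.
So a = True.
  then (¬a ∨ ¬s) forces s = False.
Check each clause:
  (m): m holds.
  (a ∨ m ∨ s): a holds.
  (¬a ∨ ¬s): ¬s holds.
  (a ∨ ¬s): a holds.
  (a ∨ ¬m ∨ s): a holds.
All clauses satisfied.

a = True, s = False, m = True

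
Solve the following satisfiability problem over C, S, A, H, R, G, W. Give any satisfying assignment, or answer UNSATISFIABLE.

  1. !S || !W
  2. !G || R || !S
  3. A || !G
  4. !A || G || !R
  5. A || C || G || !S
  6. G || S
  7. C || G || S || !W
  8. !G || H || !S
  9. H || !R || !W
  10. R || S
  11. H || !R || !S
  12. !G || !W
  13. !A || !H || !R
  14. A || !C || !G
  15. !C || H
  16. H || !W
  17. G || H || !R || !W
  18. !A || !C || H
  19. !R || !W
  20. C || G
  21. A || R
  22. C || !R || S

Set C = True.
  then (!C || H) forces H = True.
Try S = False:
  (G || S) forces G = True.
  (A || !G) forces A = True.
  (R || S) forces R = True.
  clause (!A || !H || !R) is falsified — backtrack.
So S = True.
  then (!S || !W) forces W = False.
Set A = False.
  then (A || !G) forces G = False.
  then (A || R) forces R = True.
All clauses satisfied.

C: True, S: True, A: False, H: True, R: True, G: False, W: False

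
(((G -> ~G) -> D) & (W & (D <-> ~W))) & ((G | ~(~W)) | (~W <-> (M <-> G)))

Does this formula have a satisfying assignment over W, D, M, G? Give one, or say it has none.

W = True; D = False; M = False; G = True

  ((G -> ~G) -> D) & (W & (D <-> ~W)) = True
    (G -> ~G) -> D = True
      G -> ~G = False
        ~G = False
    W & (D <-> ~W) = True
      D <-> ~W = True
        ~W = False
  (G | ~(~W)) | (~W <-> (M <-> G)) = True
    G | ~(~W) = True
      ~(~W) = True
        ~W = False
    ~W <-> (M <-> G) = True
      ~W = False
      M <-> G = False
Both conjuncts True, so the formula holds.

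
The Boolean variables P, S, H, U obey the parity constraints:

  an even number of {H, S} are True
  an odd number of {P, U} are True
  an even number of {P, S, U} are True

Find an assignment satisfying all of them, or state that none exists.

P = False, S = True, H = True, U = True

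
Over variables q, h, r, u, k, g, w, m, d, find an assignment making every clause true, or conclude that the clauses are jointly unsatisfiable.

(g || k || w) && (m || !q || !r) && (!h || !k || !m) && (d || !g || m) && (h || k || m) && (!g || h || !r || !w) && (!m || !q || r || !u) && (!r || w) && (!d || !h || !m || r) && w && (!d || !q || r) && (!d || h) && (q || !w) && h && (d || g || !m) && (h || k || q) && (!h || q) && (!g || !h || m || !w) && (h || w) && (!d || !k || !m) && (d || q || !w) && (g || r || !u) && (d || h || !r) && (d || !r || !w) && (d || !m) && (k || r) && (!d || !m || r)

q=T, h=T, r=F, u=F, k=T, g=F, w=T, m=F, d=F

Unit clause (w) forces w = True.
In (q || !w) only q is left, so q = True.
Unit clause (h) forces h = True.
Set r = False.
  then (!d || !q || r) forces d = False.
  then (d || !m) forces m = False.
  then (k || r) forces k = True.
  then (d || !g || m) forces g = False.
  then (g || r || !u) forces u = False.
All clauses satisfied.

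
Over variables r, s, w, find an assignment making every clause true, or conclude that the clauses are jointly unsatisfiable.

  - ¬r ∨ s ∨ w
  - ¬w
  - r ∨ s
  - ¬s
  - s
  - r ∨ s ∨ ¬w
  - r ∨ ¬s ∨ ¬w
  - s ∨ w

Case s = True:
  Clause (¬s) is falsified — contradiction.
Case s = False:
  Clause (s) is falsified — contradiction.
Both cases fail, so the formula is unsatisfiable.

UNSATISFIABLE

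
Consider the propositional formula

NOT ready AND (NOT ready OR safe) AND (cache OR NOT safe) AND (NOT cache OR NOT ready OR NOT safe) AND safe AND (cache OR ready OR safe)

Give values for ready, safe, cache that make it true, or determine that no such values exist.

Unit clause (NOT ready) forces ready = False.
Unit clause (safe) forces safe = True.
In (cache OR NOT safe) only cache is left, so cache = True.
Check each clause:
  (NOT ready): NOT ready holds.
  (NOT ready OR safe): NOT ready holds.
  (cache OR NOT safe): cache holds.
  (NOT cache OR NOT ready OR NOT safe): NOT ready holds.
  (safe): safe holds.
  (cache OR ready OR safe): cache holds.
All clauses satisfied.

ready = False; safe = True; cache = True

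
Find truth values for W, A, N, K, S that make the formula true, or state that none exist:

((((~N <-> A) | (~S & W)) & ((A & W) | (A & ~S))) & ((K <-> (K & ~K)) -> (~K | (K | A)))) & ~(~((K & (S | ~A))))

W = True, A = True, N = False, K = True, S = True

  (((~N <-> A) | (~S & W)) & ((A & W) | (A & ~S))) & ((K <-> (K & ~K)) -> (~K | (K | A))) = True
    ((~N <-> A) | (~S & W)) & ((A & W) | (A & ~S)) = True
      (~N <-> A) | (~S & W) = True
        ~N <-> A = True
          ~N = True
        ~S & W = False
          ~S = False
      (A & W) | (A & ~S) = True
        A & W = True
        A & ~S = False
          ~S = False
    (K <-> (K & ~K)) -> (~K | (K | A)) = True
      K <-> (K & ~K) = False
        K & ~K = False
          ~K = False
      ~K | (K | A) = True
        ~K = False
        K | A = True
  ~(~((K & (S | ~A)))) = True
    ~((K & (S | ~A))) = False
      K & (S | ~A) = True
        S | ~A = True
          ~A = False
Both conjuncts True, so the formula holds.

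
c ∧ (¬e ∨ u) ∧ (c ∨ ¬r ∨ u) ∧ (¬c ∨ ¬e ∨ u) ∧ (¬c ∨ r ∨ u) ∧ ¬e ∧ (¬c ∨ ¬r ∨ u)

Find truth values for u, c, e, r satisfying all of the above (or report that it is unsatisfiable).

Unit clause (c) forces c = True.
Unit clause (¬e) forces e = False.
Try u = False:
  (¬c ∨ r ∨ u) forces r = True.
  clause (¬c ∨ ¬r ∨ u) is falsified — backtrack.
So u = True.
Set r = True.
Check each clause:
  (c): c holds.
  (¬e ∨ u): ¬e holds.
  (c ∨ ¬r ∨ u): c holds.
  (¬c ∨ ¬e ∨ u): ¬e holds.
  (¬c ∨ r ∨ u): r holds.
  (¬e): ¬e holds.
  (¬c ∨ ¬r ∨ u): u holds.
All clauses satisfied.

u = True; c = True; e = False; r = True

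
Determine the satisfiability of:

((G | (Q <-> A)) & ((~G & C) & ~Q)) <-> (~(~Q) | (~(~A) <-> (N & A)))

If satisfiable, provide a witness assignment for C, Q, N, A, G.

C=F, Q=F, N=F, A=T, G=F

  ((G | (Q <-> A)) & ((~G & C) & ~Q)) <-> (~(~Q) | (~(~A) <-> (N & A))) = True
    (G | (Q <-> A)) & ((~G & C) & ~Q) = False
      G | (Q <-> A) = False
        Q <-> A = False
      (~G & C) & ~Q = False
        ~G & C = False
          ~G = True
        ~Q = True
    ~(~Q) | (~(~A) <-> (N & A)) = False
      ~(~Q) = False
        ~Q = True
      ~(~A) <-> (N & A) = False
        ~(~A) = True
          ~A = False
        N & A = False
The formula evaluates to True.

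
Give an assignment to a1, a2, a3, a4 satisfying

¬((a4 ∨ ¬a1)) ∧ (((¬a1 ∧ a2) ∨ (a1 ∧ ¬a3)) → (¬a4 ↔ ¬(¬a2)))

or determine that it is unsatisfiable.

a1: True, a2: True, a3: True, a4: False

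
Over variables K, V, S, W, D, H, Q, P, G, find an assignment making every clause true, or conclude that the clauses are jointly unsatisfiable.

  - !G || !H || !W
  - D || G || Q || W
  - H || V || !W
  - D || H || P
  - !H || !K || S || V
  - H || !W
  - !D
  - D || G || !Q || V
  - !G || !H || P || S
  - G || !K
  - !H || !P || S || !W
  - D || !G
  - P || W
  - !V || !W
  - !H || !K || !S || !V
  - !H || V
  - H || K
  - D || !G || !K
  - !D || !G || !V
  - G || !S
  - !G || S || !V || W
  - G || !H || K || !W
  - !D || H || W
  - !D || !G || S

Unit clause (!D) forces D = False.
In (D || !G) only !G is left, so G = False.
In (G || !S) only !S is left, so S = False.
In (G || !K) only !K is left, so K = False.
In (H || K) only H is left, so H = True.
In (G || !H || K || !W) only !W is left, so W = False.
In (D || G || Q || W) only Q is left, so Q = True.
In (D || G || !Q || V) only V is left, so V = True.
In (P || W) only P is left, so P = True.
All clauses satisfied.

K = False, V = True, S = False, W = False, D = False, H = True, Q = True, P = True, G = False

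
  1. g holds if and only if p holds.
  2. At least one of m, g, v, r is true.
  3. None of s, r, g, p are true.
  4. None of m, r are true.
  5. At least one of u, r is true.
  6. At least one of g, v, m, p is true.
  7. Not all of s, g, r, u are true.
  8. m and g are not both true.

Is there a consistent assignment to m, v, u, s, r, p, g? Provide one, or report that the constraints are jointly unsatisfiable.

m = False, v = True, u = True, s = False, r = False, p = False, g = False

  (1) g=F, p=F — same ✓
  (2) {m, g, v, r}: 1 true — at least one ✓
  (3) {s, r, g, p}: 0 true — none ✓
  (4) {m, r}: 0 true — none ✓
  (5) {u, r}: 1 true — at least one ✓
  (6) {g, v, m, p}: 1 true — at least one ✓
  (7) {s, g, r, u}: 1/4 true — not all ✓
  (8) m=F, g=F — not both ✓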